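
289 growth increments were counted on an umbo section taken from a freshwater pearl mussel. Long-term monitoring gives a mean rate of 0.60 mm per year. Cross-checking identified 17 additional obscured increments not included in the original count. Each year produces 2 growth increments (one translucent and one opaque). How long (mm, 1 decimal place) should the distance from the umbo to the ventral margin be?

91.8 mm

True growth increment count = 289 + 17 = 306.
306 growth increments at 2 per year is 306 / 2 = 153 years.
Predicted length = 0.60 mm/year × 153 years = 91.8 mm.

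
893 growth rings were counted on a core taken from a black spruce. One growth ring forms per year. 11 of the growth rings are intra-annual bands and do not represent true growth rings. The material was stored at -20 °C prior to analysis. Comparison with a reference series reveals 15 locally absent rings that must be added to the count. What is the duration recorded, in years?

Adjusted count: 893 − 11 + 15 = 897 growth rings.
With a one-to-one growth ring periodicity this is 897 years.

897 yr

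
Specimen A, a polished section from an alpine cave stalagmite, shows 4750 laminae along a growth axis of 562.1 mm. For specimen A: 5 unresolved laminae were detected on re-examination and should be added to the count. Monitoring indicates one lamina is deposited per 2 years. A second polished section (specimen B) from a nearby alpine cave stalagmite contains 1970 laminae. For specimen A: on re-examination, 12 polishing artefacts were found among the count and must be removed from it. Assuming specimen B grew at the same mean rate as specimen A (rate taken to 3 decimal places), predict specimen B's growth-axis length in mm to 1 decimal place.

Specimen A: correcting the raw count gives 4750 − 12 + 5 = 4743 true laminae.
Specimen A: 4743 laminae at 2 years each span 4743 × 2 = 9486 years.
A: 562.1 mm over 9486 years gives 562.1 / 9486 ≈ 0.059 mm per year.
Specimen B: 1970 laminae at 2 years each span 1970 × 2 = 3940 years. B's length ≈ 0.059 × 3940 = 232.5 mm.

232.5 mm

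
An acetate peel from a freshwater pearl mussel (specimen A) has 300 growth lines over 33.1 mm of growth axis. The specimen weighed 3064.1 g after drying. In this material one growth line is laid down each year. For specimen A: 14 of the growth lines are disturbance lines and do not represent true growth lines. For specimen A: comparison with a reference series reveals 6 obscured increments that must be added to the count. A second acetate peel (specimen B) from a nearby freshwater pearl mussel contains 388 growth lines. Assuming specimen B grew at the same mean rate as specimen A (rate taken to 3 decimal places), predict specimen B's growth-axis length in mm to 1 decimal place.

Specimen A: true growth line count = 300 − 14 + 6 = 292.
A: Mean rate = 33.1 mm / 292 years ≈ 0.113 mm/year.
For B, 0.113 mm/year × 388 years = 43.8 mm.

43.8 mm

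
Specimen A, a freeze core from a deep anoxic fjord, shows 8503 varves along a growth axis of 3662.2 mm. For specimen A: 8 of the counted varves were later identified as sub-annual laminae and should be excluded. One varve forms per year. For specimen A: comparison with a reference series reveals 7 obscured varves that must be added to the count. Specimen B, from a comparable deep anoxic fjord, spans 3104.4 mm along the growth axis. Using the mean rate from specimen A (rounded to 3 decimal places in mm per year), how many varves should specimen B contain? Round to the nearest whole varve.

7203 varves

Specimen A: after corrections the count is 8503 − 8 + 7 = 8502 varves.
A: Mean rate = 3662.2 mm / 8502 years ≈ 0.431 mm per year.
B spans 3104.4 / 0.431 = 7202.78 years ≈ 7203 varves.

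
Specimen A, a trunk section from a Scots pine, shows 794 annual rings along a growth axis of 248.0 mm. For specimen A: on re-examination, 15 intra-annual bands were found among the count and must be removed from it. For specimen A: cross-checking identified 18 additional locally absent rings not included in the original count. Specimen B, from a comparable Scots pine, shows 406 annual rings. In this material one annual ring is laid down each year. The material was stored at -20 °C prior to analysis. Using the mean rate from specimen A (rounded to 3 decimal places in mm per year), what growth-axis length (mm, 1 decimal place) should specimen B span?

Specimen A: after corrections the count is 794 − 15 + 18 = 797 annual rings.
A: 248.0 mm over 797 years gives 248.0 / 797 ≈ 0.311 mm per year.
For B, 0.311 mm/year × 406 years = 126.3 mm.

126.3 mm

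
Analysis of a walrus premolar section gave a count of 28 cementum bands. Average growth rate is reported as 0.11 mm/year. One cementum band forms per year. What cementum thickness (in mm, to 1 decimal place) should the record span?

3.1 mm

28 years of growth are recorded.
28 years at 0.11 mm/year gives 0.11 × 28 = 3.1 mm.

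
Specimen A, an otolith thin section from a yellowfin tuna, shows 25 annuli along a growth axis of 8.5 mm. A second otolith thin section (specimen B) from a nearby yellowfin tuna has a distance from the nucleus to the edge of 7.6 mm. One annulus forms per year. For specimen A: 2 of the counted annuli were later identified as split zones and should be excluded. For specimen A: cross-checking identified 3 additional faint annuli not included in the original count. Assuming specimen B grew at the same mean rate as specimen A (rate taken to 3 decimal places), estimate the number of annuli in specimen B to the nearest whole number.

Specimen A: true annulus count = 25 − 2 + 3 = 26.
A: Mean rate = 8.5 mm / 26 years ≈ 0.327 mm/year.
B spans 7.6 / 0.327 = 23.24 years ≈ 23 annuli.

23 annuli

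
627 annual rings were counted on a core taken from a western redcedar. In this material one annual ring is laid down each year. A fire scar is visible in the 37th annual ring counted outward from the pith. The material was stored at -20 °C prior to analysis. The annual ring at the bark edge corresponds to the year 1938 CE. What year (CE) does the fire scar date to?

1348 CE

Between annual ring 37 and the bark edge there are 627 − 37 = 590 annual rings.
1938 − 590 = 1348 CE.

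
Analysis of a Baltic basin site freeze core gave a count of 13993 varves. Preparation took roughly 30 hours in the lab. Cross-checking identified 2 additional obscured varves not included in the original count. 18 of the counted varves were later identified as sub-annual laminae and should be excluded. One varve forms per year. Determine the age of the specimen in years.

True varve count = 13993 − 18 + 2 = 13977.
At one varve per year, that is 13977 years.

13977 yr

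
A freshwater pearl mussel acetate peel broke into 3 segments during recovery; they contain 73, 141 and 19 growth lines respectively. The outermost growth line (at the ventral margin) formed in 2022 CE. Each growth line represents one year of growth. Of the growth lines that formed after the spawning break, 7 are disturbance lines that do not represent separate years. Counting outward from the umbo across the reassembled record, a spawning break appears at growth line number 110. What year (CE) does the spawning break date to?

Total growth lines = 73 + 141 + 19 = 233.
233 − 110 = 123 growth lines lie beyond the spawning break toward the ventral margin.
123 − 7 false = 116 true growth lines after the spawning break.
Counting back 116 years from 2022 CE places the spawning break in 2022 − 116 = 1906 CE.

1906 CE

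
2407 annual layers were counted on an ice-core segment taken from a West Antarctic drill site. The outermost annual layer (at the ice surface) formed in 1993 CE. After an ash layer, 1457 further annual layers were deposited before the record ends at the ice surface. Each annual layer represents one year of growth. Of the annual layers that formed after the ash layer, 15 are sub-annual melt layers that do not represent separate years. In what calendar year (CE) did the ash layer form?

551 CE

There are 1457 annual layers younger than the ash layer.
Excluding 15 false annual layers: 1457 − 15 = 1442.
Counting back 1442 years from 1993 CE places the ash layer in 1993 − 1442 = 551 CE.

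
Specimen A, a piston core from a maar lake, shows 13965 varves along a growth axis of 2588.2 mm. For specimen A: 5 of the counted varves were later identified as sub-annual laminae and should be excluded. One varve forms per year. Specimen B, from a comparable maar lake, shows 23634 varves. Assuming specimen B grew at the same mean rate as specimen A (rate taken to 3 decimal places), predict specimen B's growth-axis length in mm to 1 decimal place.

Specimen A: after corrections the count is 13965 − 5 = 13960 varves.
A: Extension rate ≈ 2588.2 / 13960 = 0.185 mm/year.
Length of B = 0.185 × 23634 = 4372.3 mm.

4372.3 mm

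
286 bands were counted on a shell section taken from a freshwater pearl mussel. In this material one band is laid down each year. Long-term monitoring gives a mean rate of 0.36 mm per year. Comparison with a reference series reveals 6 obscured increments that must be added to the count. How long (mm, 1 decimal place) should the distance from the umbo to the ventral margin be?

Correcting the raw count gives 286 + 6 = 292 true bands.
292 years at 0.36 mm/year gives 0.36 × 292 = 105.1 mm.

105.1 mm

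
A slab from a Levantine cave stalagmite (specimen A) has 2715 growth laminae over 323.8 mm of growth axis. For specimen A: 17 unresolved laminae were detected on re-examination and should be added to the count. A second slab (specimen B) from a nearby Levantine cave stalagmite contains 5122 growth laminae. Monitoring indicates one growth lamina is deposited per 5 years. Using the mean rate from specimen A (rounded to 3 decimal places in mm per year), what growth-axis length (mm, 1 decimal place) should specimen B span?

Specimen A: adjusted count: 2715 + 17 = 2732 growth laminae.
Specimen A: at 5 years per growth lamina, 2732 × 5 = 13660 years.
A: 323.8 mm over 13660 years gives 323.8 / 13660 ≈ 0.024 mm/yr.
Specimen B: at 5 years per growth lamina, 5122 × 5 = 25610 years. Length of B = 0.024 × 25610 = 614.6 mm.

614.6 mm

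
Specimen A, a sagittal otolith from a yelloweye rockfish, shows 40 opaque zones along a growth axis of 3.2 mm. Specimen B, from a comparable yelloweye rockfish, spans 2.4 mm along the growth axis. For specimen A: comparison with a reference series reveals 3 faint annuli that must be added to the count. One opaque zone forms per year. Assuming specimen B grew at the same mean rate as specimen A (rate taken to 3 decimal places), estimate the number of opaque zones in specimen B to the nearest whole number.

32 opaque zones

Specimen A: correcting the raw count gives 40 + 3 = 43 true opaque zones.
A: 3.2 mm over 43 years gives 3.2 / 43 ≈ 0.074 mm/yr.
For B, 2.4 / 0.074 = 32.43 years ≈ 32 opaque zones.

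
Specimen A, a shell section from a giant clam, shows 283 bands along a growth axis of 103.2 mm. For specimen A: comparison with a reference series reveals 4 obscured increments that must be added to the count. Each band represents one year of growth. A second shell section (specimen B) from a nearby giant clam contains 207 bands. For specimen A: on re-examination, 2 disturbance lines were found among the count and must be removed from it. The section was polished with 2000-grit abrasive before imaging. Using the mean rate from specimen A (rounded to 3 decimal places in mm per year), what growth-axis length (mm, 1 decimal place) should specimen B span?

74.9 mm

Specimen A: true band count = 283 − 2 + 4 = 285.
A: 103.2 mm over 285 years gives 103.2 / 285 ≈ 0.362 mm per year.
Length of B = 0.362 × 207 = 74.9 mm.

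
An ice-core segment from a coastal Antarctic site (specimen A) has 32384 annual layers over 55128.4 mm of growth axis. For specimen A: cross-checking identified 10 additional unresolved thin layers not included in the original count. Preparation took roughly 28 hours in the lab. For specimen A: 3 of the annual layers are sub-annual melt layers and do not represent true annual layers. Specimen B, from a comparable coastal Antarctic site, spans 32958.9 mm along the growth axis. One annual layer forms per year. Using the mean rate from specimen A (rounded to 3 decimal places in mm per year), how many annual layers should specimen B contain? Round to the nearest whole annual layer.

Specimen A: true annual layer count = 32384 − 3 + 10 = 32391.
A: Mean rate = 55128.4 mm / 32391 years ≈ 1.702 mm/year.
Specimen B: 32958.9 mm / 1.702 mm per year = 19364.81 years ≈ 19365 annual layers.

19365 annual layers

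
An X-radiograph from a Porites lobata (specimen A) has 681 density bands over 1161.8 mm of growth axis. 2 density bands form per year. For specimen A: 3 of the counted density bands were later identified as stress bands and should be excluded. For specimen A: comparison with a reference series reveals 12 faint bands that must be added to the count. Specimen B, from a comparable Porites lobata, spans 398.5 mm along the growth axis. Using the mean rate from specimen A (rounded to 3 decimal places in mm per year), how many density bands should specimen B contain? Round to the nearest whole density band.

Specimen A: adjusted count: 681 − 3 + 12 = 690 density bands.
Specimen A: with 2 density bands per year, 690 / 2 = 345 years.
A: Extension rate ≈ 1161.8 / 345 = 3.368 mm/yr.
B spans 398.5 / 3.368 = 118.32 years; at 2 density bands per year that is 118.32 × 2 ≈ 237 density bands.

237 density bands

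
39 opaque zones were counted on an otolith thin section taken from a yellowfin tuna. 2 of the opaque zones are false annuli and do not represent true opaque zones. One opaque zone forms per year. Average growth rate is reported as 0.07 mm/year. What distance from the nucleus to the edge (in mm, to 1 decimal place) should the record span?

Adjusted count: 39 − 2 = 37 opaque zones.
Predicted length = 0.07 mm/year × 37 years = 2.6 mm.

2.6 mm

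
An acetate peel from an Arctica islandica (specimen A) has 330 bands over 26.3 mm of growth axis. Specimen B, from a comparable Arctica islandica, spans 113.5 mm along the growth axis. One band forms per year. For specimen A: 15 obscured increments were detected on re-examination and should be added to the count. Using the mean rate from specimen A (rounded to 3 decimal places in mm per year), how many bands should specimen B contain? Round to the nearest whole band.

Specimen A: true band count = 330 + 15 = 345.
A: 26.3 mm over 345 years gives 26.3 / 345 ≈ 0.076 mm/year.
For B, 113.5 / 0.076 = 1493.42 years ≈ 1493 bands.

1493 bands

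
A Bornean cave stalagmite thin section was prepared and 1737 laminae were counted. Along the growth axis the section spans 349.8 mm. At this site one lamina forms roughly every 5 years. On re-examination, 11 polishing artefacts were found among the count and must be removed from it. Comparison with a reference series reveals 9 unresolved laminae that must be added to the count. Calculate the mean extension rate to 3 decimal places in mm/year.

0.040 mm/year

True lamina count = 1737 − 11 + 9 = 1735.
At 5 years per lamina, 1735 × 5 = 8675 years.
349.8 mm over 8675 years gives 349.8 / 8675 ≈ 0.040 mm/year.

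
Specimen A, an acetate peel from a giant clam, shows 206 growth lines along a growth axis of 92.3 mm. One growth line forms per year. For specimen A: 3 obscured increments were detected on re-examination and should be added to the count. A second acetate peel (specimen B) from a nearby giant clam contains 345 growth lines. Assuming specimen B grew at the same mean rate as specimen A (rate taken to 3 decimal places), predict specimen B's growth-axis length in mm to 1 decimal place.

Specimen A: adjusted count: 206 + 3 = 209 growth lines.
A: 92.3 mm over 209 years gives 92.3 / 209 ≈ 0.442 mm per year.
Length of B = 0.442 × 345 = 152.5 mm.

152.5 mm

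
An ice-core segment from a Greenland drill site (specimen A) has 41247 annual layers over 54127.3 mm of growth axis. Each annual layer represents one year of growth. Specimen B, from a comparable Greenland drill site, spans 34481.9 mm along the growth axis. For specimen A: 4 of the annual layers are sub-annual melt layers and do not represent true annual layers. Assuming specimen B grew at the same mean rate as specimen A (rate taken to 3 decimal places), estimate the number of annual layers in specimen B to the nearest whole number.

Specimen A: after corrections the count is 41247 − 4 = 41243 annual layers.
A: Extension rate ≈ 54127.3 / 41243 = 1.312 mm per year.
For B, 34481.9 / 1.312 = 26281.94 years ≈ 26282 annual layers.

26282 annual layers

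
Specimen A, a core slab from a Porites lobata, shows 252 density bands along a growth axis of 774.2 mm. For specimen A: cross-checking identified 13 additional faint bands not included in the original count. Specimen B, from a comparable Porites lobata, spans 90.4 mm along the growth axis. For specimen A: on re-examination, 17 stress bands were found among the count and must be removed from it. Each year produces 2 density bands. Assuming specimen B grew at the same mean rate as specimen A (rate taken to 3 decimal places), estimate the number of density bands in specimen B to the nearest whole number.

29 density bands

Specimen A: after corrections the count is 252 − 17 + 13 = 248 density bands.
Specimen A: 248 density bands at 2 per year is 248 / 2 = 124 years.
A: Extension rate ≈ 774.2 / 124 = 6.244 mm/year.
For B, 90.4 / 6.244 = 14.48 years; at 2 density bands per year that is 14.48 × 2 ≈ 29 density bands.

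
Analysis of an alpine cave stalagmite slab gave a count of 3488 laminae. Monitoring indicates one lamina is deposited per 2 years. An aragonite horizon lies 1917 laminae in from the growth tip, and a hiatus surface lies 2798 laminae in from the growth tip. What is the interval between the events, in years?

2798 − 1917 = 881 laminae lie between the two events.
At 2 years per lamina, 881 × 2 = 1762 years.

1762 years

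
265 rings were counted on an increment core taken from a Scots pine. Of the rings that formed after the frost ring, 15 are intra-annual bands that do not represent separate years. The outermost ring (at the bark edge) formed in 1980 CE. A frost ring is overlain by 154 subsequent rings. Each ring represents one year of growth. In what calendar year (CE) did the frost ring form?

1841 CE

154 rings post-date the frost ring.
Excluding 15 false rings: 154 − 15 = 139.
1980 − 139 = 1841 CE.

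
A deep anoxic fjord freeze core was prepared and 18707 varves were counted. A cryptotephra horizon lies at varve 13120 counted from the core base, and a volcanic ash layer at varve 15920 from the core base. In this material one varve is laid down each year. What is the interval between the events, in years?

The two markers are separated by 15920 − 13120 = 2800 varves.
At one varve per year, 2800 years elapsed between them.

2800 yr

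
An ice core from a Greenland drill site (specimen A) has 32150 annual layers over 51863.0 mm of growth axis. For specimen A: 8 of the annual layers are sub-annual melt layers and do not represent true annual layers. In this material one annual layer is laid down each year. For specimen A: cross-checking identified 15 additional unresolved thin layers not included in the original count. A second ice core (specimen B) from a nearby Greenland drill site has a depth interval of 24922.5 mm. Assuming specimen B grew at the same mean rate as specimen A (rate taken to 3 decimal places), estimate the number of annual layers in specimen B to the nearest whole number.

15451 annual layers

Specimen A: after corrections the count is 32150 − 8 + 15 = 32157 annual layers.
A: Mean rate = 51863.0 mm / 32157 years ≈ 1.613 mm per year.
For B, 24922.5 / 1.613 = 15451.02 years ≈ 15451 annual layers.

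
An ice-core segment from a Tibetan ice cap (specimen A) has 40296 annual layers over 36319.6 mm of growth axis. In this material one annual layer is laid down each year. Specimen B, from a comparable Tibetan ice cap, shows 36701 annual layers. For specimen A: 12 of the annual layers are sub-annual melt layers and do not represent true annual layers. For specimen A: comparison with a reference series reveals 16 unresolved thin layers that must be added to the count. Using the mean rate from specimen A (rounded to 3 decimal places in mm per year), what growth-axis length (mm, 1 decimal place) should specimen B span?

Specimen A: after corrections the count is 40296 − 12 + 16 = 40300 annual layers.
A: Mean rate = 36319.6 mm / 40300 years ≈ 0.901 mm per year.
B's length ≈ 0.901 × 36701 = 33067.6 mm.

33067.6 mm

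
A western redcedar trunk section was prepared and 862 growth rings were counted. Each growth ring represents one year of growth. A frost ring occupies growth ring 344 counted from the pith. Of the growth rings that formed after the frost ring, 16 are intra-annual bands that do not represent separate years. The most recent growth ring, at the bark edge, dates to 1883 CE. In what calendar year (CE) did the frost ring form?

The frost ring sits at growth ring 344 from the pith, so 862 − 344 = 518 growth rings formed after it.
518 − 16 false = 502 true growth rings after the frost ring.
1883 − 502 = 1381 CE.

1381 CE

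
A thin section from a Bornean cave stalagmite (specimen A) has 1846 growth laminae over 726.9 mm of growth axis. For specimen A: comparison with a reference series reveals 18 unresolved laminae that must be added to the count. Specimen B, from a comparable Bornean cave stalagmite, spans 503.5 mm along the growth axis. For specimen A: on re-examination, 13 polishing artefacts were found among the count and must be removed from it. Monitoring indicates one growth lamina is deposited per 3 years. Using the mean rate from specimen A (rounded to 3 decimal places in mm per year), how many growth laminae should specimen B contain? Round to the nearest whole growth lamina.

1281 growth laminae

Specimen A: adjusted count: 1846 − 13 + 18 = 1851 growth laminae.
Specimen A: 1851 growth laminae at 3 years each span 1851 × 3 = 5553 years.
A: Mean rate = 726.9 mm / 5553 years ≈ 0.131 mm/year.
B spans 503.5 / 0.131 = 3843.51 years; at 3 years per growth lamina that is 3843.51 / 3 ≈ 1281 growth laminae.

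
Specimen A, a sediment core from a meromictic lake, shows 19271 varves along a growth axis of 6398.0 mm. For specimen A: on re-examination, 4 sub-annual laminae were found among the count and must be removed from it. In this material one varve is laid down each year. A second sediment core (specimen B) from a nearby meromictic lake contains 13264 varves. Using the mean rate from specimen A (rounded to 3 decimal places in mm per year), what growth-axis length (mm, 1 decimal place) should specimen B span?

4403.6 mm

Specimen A: correcting the raw count gives 19271 − 4 = 19267 true varves.
A: Mean rate = 6398.0 mm / 19267 years ≈ 0.332 mm/yr.
For B, 0.332 mm/year × 13264 years = 4403.6 mm.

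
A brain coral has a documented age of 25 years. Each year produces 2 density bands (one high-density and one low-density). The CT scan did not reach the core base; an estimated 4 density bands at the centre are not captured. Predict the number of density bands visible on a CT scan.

46 density bands

With 2 density bands per year, 25 years would produce 25 × 2 = 50 density bands.
Less the 4 uncaptured density bands: 50 − 4 = 46.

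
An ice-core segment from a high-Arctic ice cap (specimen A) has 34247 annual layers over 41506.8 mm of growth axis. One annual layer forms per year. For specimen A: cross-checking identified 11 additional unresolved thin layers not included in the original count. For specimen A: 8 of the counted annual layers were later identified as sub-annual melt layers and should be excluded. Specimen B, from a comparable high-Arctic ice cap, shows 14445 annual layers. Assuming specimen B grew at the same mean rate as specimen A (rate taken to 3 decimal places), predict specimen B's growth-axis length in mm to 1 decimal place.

17507.3 mm

Specimen A: after corrections the count is 34247 − 8 + 11 = 34250 annual layers.
A: Mean rate = 41506.8 mm / 34250 years ≈ 1.212 mm per year.
B's length ≈ 1.212 × 14445 = 17507.3 mm.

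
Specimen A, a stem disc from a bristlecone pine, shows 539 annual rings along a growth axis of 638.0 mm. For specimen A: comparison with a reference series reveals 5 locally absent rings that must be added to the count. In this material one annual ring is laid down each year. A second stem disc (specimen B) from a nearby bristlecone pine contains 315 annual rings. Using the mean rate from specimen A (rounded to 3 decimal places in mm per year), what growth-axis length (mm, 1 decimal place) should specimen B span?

Specimen A: after corrections the count is 539 + 5 = 544 annual rings.
A: Mean rate = 638.0 mm / 544 years ≈ 1.173 mm/year.
For B, 1.173 mm/year × 315 years = 369.5 mm.

369.5 mm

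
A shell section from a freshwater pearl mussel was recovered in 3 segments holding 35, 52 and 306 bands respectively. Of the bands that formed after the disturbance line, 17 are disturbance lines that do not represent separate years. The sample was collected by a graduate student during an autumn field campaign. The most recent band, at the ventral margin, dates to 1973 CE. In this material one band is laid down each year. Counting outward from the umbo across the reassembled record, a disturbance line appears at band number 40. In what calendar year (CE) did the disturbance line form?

Total bands = 35 + 52 + 306 = 393.
Between band 40 and the ventral margin there are 393 − 40 = 353 bands.
Removing the 17 false bands leaves 353 − 17 = 336 true bands beyond the disturbance line.
1973 − 336 = 1637 CE.

1637 CE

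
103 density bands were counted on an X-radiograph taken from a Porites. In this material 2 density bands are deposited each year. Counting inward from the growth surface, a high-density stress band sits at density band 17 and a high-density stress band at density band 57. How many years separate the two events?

57 − 17 = 40 density bands lie between the two events.
40 density bands at 2 per year is 40 / 2 = 20 years.

20 years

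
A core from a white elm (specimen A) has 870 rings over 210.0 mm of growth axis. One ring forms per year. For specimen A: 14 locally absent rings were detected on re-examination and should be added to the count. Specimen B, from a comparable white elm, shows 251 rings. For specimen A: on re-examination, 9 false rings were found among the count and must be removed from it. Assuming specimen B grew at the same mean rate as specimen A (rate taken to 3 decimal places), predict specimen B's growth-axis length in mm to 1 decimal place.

Specimen A: correcting the raw count gives 870 − 9 + 14 = 875 true rings.
A: 210.0 mm over 875 years gives 210.0 / 875 ≈ 0.240 mm/yr.
Length of B = 0.240 × 251 = 60.2 mm.

60.2 mm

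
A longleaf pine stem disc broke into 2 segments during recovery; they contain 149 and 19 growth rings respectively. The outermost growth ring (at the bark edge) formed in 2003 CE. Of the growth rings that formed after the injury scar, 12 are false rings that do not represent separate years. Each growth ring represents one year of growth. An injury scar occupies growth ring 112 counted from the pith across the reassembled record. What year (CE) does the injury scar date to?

1959 CE

Total growth rings = 149 + 19 = 168.
Between growth ring 112 and the bark edge there are 168 − 112 = 56 growth rings.
56 − 12 false = 44 true growth rings after the injury scar.
The growth ring at the bark edge is 2003 CE, so the injury scar dates to 2003 − 44 = 1959 CE.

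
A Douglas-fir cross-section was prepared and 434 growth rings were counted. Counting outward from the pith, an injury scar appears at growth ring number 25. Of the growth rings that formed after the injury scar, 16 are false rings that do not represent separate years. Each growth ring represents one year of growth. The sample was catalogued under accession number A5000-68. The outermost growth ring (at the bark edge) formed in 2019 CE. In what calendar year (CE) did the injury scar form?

434 − 25 = 409 growth rings lie beyond the injury scar toward the bark edge.
409 − 16 false = 393 true growth rings after the injury scar.
2019 − 393 = 1626 CE.

1626 CE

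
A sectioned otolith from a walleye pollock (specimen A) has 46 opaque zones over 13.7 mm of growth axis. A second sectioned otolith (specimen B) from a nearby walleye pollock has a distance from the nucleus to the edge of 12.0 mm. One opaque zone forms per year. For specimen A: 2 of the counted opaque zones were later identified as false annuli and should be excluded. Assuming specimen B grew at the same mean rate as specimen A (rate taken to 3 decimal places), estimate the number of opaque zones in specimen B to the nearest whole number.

Specimen A: after corrections the count is 46 − 2 = 44 opaque zones.
A: Mean rate = 13.7 mm / 44 years ≈ 0.311 mm/year.
For B, 12.0 / 0.311 = 38.59 years ≈ 39 opaque zones.

39 opaque zones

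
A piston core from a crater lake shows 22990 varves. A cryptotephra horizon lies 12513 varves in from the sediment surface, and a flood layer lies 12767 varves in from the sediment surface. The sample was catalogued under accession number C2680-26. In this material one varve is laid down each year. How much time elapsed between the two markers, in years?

The two markers are separated by 12767 − 12513 = 254 varves.
At one varve per year, 254 years elapsed between them.

254 years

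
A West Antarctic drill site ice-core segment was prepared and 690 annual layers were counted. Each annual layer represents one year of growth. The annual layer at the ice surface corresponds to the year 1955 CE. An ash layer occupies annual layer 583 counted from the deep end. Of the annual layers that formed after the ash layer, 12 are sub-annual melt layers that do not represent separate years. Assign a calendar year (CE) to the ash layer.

1860 CE

690 − 583 = 107 annual layers lie beyond the ash layer toward the ice surface.
Excluding 12 false annual layers: 107 − 12 = 95.
1955 − 95 = 1860 CE.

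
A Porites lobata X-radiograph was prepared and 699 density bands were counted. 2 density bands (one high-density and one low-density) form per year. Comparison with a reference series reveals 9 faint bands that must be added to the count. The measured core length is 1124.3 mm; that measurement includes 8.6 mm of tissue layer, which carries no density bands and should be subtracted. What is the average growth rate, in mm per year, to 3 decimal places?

3.152 mm per year

Correcting the raw count gives 699 + 9 = 708 true density bands.
708 density bands at 2 per year is 708 / 2 = 354 years.
The growth record spans 1124.3 − 8.6 = 1115.7 mm.
1115.7 mm over 354 years gives 1115.7 / 354 ≈ 3.152 mm per year.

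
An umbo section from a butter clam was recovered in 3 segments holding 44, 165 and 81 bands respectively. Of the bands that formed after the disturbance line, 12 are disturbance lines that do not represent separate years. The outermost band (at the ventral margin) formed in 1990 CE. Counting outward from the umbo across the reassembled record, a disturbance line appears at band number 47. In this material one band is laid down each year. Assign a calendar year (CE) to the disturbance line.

1759 CE

Total bands = 44 + 165 + 81 = 290.
The disturbance line sits at band 47 from the umbo, so 290 − 47 = 243 bands formed after it.
Excluding 12 false bands: 243 − 12 = 231.
1990 − 231 = 1759 CE.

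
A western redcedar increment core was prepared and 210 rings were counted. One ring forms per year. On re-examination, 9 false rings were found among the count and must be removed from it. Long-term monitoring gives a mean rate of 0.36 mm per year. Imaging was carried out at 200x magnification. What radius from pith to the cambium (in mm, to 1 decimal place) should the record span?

Adjusted count: 210 − 9 = 201 rings.
Predicted length = 0.36 mm/year × 201 years = 72.4 mm.

72.4 mm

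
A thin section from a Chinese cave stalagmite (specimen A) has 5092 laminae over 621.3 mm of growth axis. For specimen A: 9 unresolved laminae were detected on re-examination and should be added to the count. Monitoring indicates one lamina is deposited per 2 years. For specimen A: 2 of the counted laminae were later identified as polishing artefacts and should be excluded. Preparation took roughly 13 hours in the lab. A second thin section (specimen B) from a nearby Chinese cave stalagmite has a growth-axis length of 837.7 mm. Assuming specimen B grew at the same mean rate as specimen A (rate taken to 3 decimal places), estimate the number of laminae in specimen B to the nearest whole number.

Specimen A: correcting the raw count gives 5092 − 2 + 9 = 5099 true laminae.
Specimen A: at 2 years per lamina, 5099 × 2 = 10198 years.
A: Mean rate = 621.3 mm / 10198 years ≈ 0.061 mm per year.
B spans 837.7 / 0.061 = 13732.79 years; at 2 years per lamina that is 13732.79 / 2 ≈ 6866 laminae.

6866 laminae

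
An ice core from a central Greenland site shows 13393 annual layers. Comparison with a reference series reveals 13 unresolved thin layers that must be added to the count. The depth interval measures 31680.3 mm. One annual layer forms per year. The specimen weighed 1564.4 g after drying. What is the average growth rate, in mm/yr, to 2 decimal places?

Correcting the raw count gives 13393 + 13 = 13406 true annual layers.
Mean rate = 31680.3 mm / 13406 years ≈ 2.36 mm/yr.

2.36 mm/yr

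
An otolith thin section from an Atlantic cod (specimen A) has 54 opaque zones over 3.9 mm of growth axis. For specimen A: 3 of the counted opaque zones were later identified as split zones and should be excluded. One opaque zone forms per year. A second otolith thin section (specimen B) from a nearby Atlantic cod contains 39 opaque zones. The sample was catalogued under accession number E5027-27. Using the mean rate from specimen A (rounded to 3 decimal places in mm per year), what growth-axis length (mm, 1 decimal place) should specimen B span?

Specimen A: after corrections the count is 54 − 3 = 51 opaque zones.
A: Mean rate = 3.9 mm / 51 years ≈ 0.076 mm/yr.
B's length ≈ 0.076 × 39 = 3.0 mm.

3.0 mm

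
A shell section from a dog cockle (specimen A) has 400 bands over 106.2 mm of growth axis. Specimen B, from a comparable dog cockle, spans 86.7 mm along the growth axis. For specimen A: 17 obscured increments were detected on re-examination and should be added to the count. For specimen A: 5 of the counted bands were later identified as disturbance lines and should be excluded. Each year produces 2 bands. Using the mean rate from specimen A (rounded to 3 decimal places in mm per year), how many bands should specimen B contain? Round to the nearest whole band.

336 bands

Specimen A: adjusted count: 400 − 5 + 17 = 412 bands.
Specimen A: dividing by 2 bands per year: 412 / 2 = 206 years.
A: Extension rate ≈ 106.2 / 206 = 0.516 mm/yr.
B spans 86.7 / 0.516 = 168.02 years; at 2 bands per year that is 168.02 × 2 ≈ 336 bands.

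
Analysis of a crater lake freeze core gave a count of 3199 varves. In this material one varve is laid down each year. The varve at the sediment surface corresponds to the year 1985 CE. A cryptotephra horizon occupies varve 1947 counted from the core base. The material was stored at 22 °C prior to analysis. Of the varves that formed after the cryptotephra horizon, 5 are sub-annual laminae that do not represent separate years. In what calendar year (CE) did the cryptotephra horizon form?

738 CE

3199 − 1947 = 1252 varves lie beyond the cryptotephra horizon toward the sediment surface.
Removing the 5 false varves leaves 1252 − 5 = 1247 true varves beyond the cryptotephra horizon.
1985 − 1247 = 738 CE.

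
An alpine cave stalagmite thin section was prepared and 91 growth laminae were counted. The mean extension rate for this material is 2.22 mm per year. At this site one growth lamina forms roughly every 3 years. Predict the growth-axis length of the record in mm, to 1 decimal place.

At 3 years per growth lamina, 91 × 3 = 273 years.
273 years at 2.22 mm/year gives 2.22 × 273 = 606.1 mm.

606.1 mm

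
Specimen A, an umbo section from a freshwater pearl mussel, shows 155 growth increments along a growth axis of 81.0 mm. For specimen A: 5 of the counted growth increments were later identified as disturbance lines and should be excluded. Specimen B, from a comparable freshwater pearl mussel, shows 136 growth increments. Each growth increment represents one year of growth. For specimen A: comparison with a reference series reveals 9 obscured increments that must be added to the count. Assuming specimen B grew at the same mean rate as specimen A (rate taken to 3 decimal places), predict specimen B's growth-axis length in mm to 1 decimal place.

69.2 mm

Specimen A: correcting the raw count gives 155 − 5 + 9 = 159 true growth increments.
A: 81.0 mm over 159 years gives 81.0 / 159 ≈ 0.509 mm/yr.
Length of B = 0.509 × 136 = 69.2 mm.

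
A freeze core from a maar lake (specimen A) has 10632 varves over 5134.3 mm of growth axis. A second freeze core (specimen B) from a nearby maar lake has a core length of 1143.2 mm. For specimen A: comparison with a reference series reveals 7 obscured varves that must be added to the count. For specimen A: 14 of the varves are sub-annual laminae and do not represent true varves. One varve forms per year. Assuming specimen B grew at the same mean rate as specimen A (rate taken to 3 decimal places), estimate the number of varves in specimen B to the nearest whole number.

2367 varves

Specimen A: correcting the raw count gives 10632 − 14 + 7 = 10625 true varves.
A: 5134.3 mm over 10625 years gives 5134.3 / 10625 ≈ 0.483 mm/yr.
For B, 1143.2 / 0.483 = 2366.87 years ≈ 2367 varves.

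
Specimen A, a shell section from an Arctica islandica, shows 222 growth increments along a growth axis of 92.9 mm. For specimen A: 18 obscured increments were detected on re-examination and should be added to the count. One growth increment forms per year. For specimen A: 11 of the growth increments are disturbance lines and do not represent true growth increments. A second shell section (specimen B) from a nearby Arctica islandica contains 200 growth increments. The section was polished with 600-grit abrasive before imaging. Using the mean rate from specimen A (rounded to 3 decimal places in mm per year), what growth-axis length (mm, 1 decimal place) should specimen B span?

Specimen A: adjusted count: 222 − 11 + 18 = 229 growth increments.
A: Mean rate = 92.9 mm / 229 years ≈ 0.406 mm/year.
Length of B = 0.406 × 200 = 81.2 mm.

81.2 mm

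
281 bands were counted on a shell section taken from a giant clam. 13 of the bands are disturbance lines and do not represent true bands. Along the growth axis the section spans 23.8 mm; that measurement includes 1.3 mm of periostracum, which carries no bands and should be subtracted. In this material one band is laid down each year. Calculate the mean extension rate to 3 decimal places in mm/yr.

Correcting the raw count gives 281 − 13 = 268 true bands.
The growth record spans 23.8 − 1.3 = 22.5 mm.
22.5 mm over 268 years gives 22.5 / 268 ≈ 0.084 mm/yr.

0.084 mm/yr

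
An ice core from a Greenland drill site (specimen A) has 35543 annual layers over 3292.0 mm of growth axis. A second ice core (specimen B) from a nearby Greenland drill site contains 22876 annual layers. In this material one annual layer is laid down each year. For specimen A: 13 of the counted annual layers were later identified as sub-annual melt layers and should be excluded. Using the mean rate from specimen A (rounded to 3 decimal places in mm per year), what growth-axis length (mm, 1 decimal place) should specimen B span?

Specimen A: adjusted count: 35543 − 13 = 35530 annual layers.
A: 3292.0 mm over 35530 years gives 3292.0 / 35530 ≈ 0.093 mm per year.
B's length ≈ 0.093 × 22876 = 2127.5 mm.

2127.5 mm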